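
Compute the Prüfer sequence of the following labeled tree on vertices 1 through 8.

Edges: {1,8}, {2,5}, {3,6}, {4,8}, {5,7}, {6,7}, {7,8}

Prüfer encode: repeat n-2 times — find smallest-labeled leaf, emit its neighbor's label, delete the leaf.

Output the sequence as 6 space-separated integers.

Step 1: leaves = {1,2,3,4}. Remove smallest leaf 1, emit neighbor 8.
Step 2: leaves = {2,3,4}. Remove smallest leaf 2, emit neighbor 5.
Step 3: leaves = {3,4,5}. Remove smallest leaf 3, emit neighbor 6.
Step 4: leaves = {4,5,6}. Remove smallest leaf 4, emit neighbor 8.
Step 5: leaves = {5,6,8}. Remove smallest leaf 5, emit neighbor 7.
Step 6: leaves = {6,8}. Remove smallest leaf 6, emit neighbor 7.
Done: 2 vertices remain (7, 8). Sequence = [8 5 6 8 7 7]

Answer: 8 5 6 8 7 7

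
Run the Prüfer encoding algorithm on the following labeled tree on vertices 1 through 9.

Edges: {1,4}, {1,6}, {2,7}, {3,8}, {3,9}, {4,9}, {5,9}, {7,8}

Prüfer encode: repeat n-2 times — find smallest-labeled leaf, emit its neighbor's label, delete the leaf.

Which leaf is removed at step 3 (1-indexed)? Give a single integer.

Step 1: current leaves = {2,5,6}. Remove leaf 2 (neighbor: 7).
Step 2: current leaves = {5,6,7}. Remove leaf 5 (neighbor: 9).
Step 3: current leaves = {6,7}. Remove leaf 6 (neighbor: 1).

Answer: 6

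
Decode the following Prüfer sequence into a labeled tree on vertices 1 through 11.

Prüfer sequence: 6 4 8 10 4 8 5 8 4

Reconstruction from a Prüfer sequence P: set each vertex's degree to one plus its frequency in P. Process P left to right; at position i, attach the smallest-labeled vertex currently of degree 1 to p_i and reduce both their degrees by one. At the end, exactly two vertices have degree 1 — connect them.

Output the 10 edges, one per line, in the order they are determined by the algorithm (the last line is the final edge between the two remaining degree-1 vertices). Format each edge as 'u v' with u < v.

Answer: 1 6
2 4
3 8
6 10
4 7
8 9
5 10
5 8
4 8
4 11

Derivation:
Initial degrees: {1:1, 2:1, 3:1, 4:4, 5:2, 6:2, 7:1, 8:4, 9:1, 10:2, 11:1}
Step 1: smallest deg-1 vertex = 1, p_1 = 6. Add edge {1,6}. Now deg[1]=0, deg[6]=1.
Step 2: smallest deg-1 vertex = 2, p_2 = 4. Add edge {2,4}. Now deg[2]=0, deg[4]=3.
Step 3: smallest deg-1 vertex = 3, p_3 = 8. Add edge {3,8}. Now deg[3]=0, deg[8]=3.
Step 4: smallest deg-1 vertex = 6, p_4 = 10. Add edge {6,10}. Now deg[6]=0, deg[10]=1.
Step 5: smallest deg-1 vertex = 7, p_5 = 4. Add edge {4,7}. Now deg[7]=0, deg[4]=2.
Step 6: smallest deg-1 vertex = 9, p_6 = 8. Add edge {8,9}. Now deg[9]=0, deg[8]=2.
Step 7: smallest deg-1 vertex = 10, p_7 = 5. Add edge {5,10}. Now deg[10]=0, deg[5]=1.
Step 8: smallest deg-1 vertex = 5, p_8 = 8. Add edge {5,8}. Now deg[5]=0, deg[8]=1.
Step 9: smallest deg-1 vertex = 8, p_9 = 4. Add edge {4,8}. Now deg[8]=0, deg[4]=1.
Final: two remaining deg-1 vertices are 4, 11. Add edge {4,11}.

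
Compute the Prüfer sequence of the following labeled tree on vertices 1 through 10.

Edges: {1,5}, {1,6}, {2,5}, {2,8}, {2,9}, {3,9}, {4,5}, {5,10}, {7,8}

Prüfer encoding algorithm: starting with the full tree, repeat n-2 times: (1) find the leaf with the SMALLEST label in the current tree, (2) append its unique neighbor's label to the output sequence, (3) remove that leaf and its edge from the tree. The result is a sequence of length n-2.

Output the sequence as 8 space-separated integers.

Answer: 9 5 1 5 8 2 2 5

Derivation:
Step 1: leaves = {3,4,6,7,10}. Remove smallest leaf 3, emit neighbor 9.
Step 2: leaves = {4,6,7,9,10}. Remove smallest leaf 4, emit neighbor 5.
Step 3: leaves = {6,7,9,10}. Remove smallest leaf 6, emit neighbor 1.
Step 4: leaves = {1,7,9,10}. Remove smallest leaf 1, emit neighbor 5.
Step 5: leaves = {7,9,10}. Remove smallest leaf 7, emit neighbor 8.
Step 6: leaves = {8,9,10}. Remove smallest leaf 8, emit neighbor 2.
Step 7: leaves = {9,10}. Remove smallest leaf 9, emit neighbor 2.
Step 8: leaves = {2,10}. Remove smallest leaf 2, emit neighbor 5.
Done: 2 vertices remain (5, 10). Sequence = [9 5 1 5 8 2 2 5]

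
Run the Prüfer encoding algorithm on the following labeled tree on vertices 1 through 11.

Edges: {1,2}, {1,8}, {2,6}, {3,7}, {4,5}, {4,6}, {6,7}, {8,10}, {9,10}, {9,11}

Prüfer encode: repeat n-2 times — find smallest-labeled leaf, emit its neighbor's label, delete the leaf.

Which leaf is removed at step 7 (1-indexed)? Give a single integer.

Step 1: current leaves = {3,5,11}. Remove leaf 3 (neighbor: 7).
Step 2: current leaves = {5,7,11}. Remove leaf 5 (neighbor: 4).
Step 3: current leaves = {4,7,11}. Remove leaf 4 (neighbor: 6).
Step 4: current leaves = {7,11}. Remove leaf 7 (neighbor: 6).
Step 5: current leaves = {6,11}. Remove leaf 6 (neighbor: 2).
Step 6: current leaves = {2,11}. Remove leaf 2 (neighbor: 1).
Step 7: current leaves = {1,11}. Remove leaf 1 (neighbor: 8).

Answer: 1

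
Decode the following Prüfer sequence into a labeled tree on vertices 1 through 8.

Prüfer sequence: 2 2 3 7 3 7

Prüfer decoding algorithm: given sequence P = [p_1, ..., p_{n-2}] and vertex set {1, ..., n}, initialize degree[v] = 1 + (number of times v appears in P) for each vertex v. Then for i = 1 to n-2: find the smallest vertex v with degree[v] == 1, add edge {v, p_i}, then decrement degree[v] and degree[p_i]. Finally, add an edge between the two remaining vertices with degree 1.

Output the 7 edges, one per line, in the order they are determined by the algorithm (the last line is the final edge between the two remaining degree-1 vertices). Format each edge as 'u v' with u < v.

Initial degrees: {1:1, 2:3, 3:3, 4:1, 5:1, 6:1, 7:3, 8:1}
Step 1: smallest deg-1 vertex = 1, p_1 = 2. Add edge {1,2}. Now deg[1]=0, deg[2]=2.
Step 2: smallest deg-1 vertex = 4, p_2 = 2. Add edge {2,4}. Now deg[4]=0, deg[2]=1.
Step 3: smallest deg-1 vertex = 2, p_3 = 3. Add edge {2,3}. Now deg[2]=0, deg[3]=2.
Step 4: smallest deg-1 vertex = 5, p_4 = 7. Add edge {5,7}. Now deg[5]=0, deg[7]=2.
Step 5: smallest deg-1 vertex = 6, p_5 = 3. Add edge {3,6}. Now deg[6]=0, deg[3]=1.
Step 6: smallest deg-1 vertex = 3, p_6 = 7. Add edge {3,7}. Now deg[3]=0, deg[7]=1.
Final: two remaining deg-1 vertices are 7, 8. Add edge {7,8}.

Answer: 1 2
2 4
2 3
5 7
3 6
3 7
7 8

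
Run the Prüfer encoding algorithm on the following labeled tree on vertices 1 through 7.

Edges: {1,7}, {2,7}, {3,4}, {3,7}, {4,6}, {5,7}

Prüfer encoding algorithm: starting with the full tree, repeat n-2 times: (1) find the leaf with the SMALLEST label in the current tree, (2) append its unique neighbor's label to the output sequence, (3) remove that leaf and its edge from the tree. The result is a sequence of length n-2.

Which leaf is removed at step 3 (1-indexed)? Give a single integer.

Step 1: current leaves = {1,2,5,6}. Remove leaf 1 (neighbor: 7).
Step 2: current leaves = {2,5,6}. Remove leaf 2 (neighbor: 7).
Step 3: current leaves = {5,6}. Remove leaf 5 (neighbor: 7).

Answer: 5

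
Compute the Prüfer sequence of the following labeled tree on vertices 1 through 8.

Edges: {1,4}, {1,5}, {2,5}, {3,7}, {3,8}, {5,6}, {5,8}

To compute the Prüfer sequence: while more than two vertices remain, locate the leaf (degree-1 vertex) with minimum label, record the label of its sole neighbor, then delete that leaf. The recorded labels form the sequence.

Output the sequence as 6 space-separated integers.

Answer: 5 1 5 5 8 3

Derivation:
Step 1: leaves = {2,4,6,7}. Remove smallest leaf 2, emit neighbor 5.
Step 2: leaves = {4,6,7}. Remove smallest leaf 4, emit neighbor 1.
Step 3: leaves = {1,6,7}. Remove smallest leaf 1, emit neighbor 5.
Step 4: leaves = {6,7}. Remove smallest leaf 6, emit neighbor 5.
Step 5: leaves = {5,7}. Remove smallest leaf 5, emit neighbor 8.
Step 6: leaves = {7,8}. Remove smallest leaf 7, emit neighbor 3.
Done: 2 vertices remain (3, 8). Sequence = [5 1 5 5 8 3]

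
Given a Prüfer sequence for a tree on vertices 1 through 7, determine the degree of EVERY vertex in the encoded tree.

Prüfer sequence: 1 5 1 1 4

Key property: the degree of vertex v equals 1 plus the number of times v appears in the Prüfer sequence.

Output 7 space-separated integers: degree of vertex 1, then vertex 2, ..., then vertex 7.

Answer: 4 1 1 2 2 1 1

Derivation:
p_1 = 1: count[1] becomes 1
p_2 = 5: count[5] becomes 1
p_3 = 1: count[1] becomes 2
p_4 = 1: count[1] becomes 3
p_5 = 4: count[4] becomes 1
Degrees (1 + count): deg[1]=1+3=4, deg[2]=1+0=1, deg[3]=1+0=1, deg[4]=1+1=2, deg[5]=1+1=2, deg[6]=1+0=1, deg[7]=1+0=1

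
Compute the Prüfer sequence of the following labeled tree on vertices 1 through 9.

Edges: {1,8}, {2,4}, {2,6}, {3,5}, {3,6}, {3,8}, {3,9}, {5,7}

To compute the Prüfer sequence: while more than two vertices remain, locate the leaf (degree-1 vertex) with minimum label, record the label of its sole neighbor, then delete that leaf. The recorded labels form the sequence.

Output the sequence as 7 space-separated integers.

Answer: 8 2 6 3 5 3 3

Derivation:
Step 1: leaves = {1,4,7,9}. Remove smallest leaf 1, emit neighbor 8.
Step 2: leaves = {4,7,8,9}. Remove smallest leaf 4, emit neighbor 2.
Step 3: leaves = {2,7,8,9}. Remove smallest leaf 2, emit neighbor 6.
Step 4: leaves = {6,7,8,9}. Remove smallest leaf 6, emit neighbor 3.
Step 5: leaves = {7,8,9}. Remove smallest leaf 7, emit neighbor 5.
Step 6: leaves = {5,8,9}. Remove smallest leaf 5, emit neighbor 3.
Step 7: leaves = {8,9}. Remove smallest leaf 8, emit neighbor 3.
Done: 2 vertices remain (3, 9). Sequence = [8 2 6 3 5 3 3]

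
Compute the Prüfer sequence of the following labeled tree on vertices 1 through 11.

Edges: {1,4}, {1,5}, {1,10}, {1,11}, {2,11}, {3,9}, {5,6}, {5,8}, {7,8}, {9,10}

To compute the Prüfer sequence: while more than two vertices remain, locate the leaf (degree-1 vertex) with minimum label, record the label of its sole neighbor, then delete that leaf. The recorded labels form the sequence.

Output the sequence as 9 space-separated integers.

Step 1: leaves = {2,3,4,6,7}. Remove smallest leaf 2, emit neighbor 11.
Step 2: leaves = {3,4,6,7,11}. Remove smallest leaf 3, emit neighbor 9.
Step 3: leaves = {4,6,7,9,11}. Remove smallest leaf 4, emit neighbor 1.
Step 4: leaves = {6,7,9,11}. Remove smallest leaf 6, emit neighbor 5.
Step 5: leaves = {7,9,11}. Remove smallest leaf 7, emit neighbor 8.
Step 6: leaves = {8,9,11}. Remove smallest leaf 8, emit neighbor 5.
Step 7: leaves = {5,9,11}. Remove smallest leaf 5, emit neighbor 1.
Step 8: leaves = {9,11}. Remove smallest leaf 9, emit neighbor 10.
Step 9: leaves = {10,11}. Remove smallest leaf 10, emit neighbor 1.
Done: 2 vertices remain (1, 11). Sequence = [11 9 1 5 8 5 1 10 1]

Answer: 11 9 1 5 8 5 1 10 1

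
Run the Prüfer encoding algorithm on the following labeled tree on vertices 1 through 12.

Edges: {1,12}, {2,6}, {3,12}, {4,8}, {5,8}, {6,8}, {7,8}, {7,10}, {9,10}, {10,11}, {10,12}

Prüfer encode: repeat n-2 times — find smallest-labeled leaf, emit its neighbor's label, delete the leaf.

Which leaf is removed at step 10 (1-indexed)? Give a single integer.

Step 1: current leaves = {1,2,3,4,5,9,11}. Remove leaf 1 (neighbor: 12).
Step 2: current leaves = {2,3,4,5,9,11}. Remove leaf 2 (neighbor: 6).
Step 3: current leaves = {3,4,5,6,9,11}. Remove leaf 3 (neighbor: 12).
Step 4: current leaves = {4,5,6,9,11,12}. Remove leaf 4 (neighbor: 8).
Step 5: current leaves = {5,6,9,11,12}. Remove leaf 5 (neighbor: 8).
Step 6: current leaves = {6,9,11,12}. Remove leaf 6 (neighbor: 8).
Step 7: current leaves = {8,9,11,12}. Remove leaf 8 (neighbor: 7).
Step 8: current leaves = {7,9,11,12}. Remove leaf 7 (neighbor: 10).
Step 9: current leaves = {9,11,12}. Remove leaf 9 (neighbor: 10).
Step 10: current leaves = {11,12}. Remove leaf 11 (neighbor: 10).

Answer: 11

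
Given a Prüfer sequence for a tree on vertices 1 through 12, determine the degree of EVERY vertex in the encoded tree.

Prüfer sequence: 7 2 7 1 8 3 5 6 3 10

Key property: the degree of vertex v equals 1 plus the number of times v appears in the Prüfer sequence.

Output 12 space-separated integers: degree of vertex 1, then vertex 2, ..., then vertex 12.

p_1 = 7: count[7] becomes 1
p_2 = 2: count[2] becomes 1
p_3 = 7: count[7] becomes 2
p_4 = 1: count[1] becomes 1
p_5 = 8: count[8] becomes 1
p_6 = 3: count[3] becomes 1
p_7 = 5: count[5] becomes 1
p_8 = 6: count[6] becomes 1
p_9 = 3: count[3] becomes 2
p_10 = 10: count[10] becomes 1
Degrees (1 + count): deg[1]=1+1=2, deg[2]=1+1=2, deg[3]=1+2=3, deg[4]=1+0=1, deg[5]=1+1=2, deg[6]=1+1=2, deg[7]=1+2=3, deg[8]=1+1=2, deg[9]=1+0=1, deg[10]=1+1=2, deg[11]=1+0=1, deg[12]=1+0=1

Answer: 2 2 3 1 2 2 3 2 1 2 1 1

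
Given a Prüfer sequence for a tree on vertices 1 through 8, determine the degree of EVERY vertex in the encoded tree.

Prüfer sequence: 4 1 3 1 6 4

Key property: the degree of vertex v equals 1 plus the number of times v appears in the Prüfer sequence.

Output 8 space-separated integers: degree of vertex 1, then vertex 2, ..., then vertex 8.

p_1 = 4: count[4] becomes 1
p_2 = 1: count[1] becomes 1
p_3 = 3: count[3] becomes 1
p_4 = 1: count[1] becomes 2
p_5 = 6: count[6] becomes 1
p_6 = 4: count[4] becomes 2
Degrees (1 + count): deg[1]=1+2=3, deg[2]=1+0=1, deg[3]=1+1=2, deg[4]=1+2=3, deg[5]=1+0=1, deg[6]=1+1=2, deg[7]=1+0=1, deg[8]=1+0=1

Answer: 3 1 2 3 1 2 1 1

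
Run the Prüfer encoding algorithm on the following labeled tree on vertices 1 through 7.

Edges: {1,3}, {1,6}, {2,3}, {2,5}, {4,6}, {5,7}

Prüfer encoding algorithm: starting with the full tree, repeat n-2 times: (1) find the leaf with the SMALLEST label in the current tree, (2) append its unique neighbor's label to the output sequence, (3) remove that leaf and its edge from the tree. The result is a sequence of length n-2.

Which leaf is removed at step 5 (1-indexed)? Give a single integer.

Answer: 2

Derivation:
Step 1: current leaves = {4,7}. Remove leaf 4 (neighbor: 6).
Step 2: current leaves = {6,7}. Remove leaf 6 (neighbor: 1).
Step 3: current leaves = {1,7}. Remove leaf 1 (neighbor: 3).
Step 4: current leaves = {3,7}. Remove leaf 3 (neighbor: 2).
Step 5: current leaves = {2,7}. Remove leaf 2 (neighbor: 5).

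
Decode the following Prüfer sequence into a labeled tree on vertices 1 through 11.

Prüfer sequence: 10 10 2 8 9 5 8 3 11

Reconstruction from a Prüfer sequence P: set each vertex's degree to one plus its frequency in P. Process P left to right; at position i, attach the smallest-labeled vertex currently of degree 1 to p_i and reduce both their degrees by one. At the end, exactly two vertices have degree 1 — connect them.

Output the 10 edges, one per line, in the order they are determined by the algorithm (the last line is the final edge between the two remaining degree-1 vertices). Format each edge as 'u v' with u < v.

Answer: 1 10
4 10
2 6
2 8
7 9
5 9
5 8
3 8
3 11
10 11

Derivation:
Initial degrees: {1:1, 2:2, 3:2, 4:1, 5:2, 6:1, 7:1, 8:3, 9:2, 10:3, 11:2}
Step 1: smallest deg-1 vertex = 1, p_1 = 10. Add edge {1,10}. Now deg[1]=0, deg[10]=2.
Step 2: smallest deg-1 vertex = 4, p_2 = 10. Add edge {4,10}. Now deg[4]=0, deg[10]=1.
Step 3: smallest deg-1 vertex = 6, p_3 = 2. Add edge {2,6}. Now deg[6]=0, deg[2]=1.
Step 4: smallest deg-1 vertex = 2, p_4 = 8. Add edge {2,8}. Now deg[2]=0, deg[8]=2.
Step 5: smallest deg-1 vertex = 7, p_5 = 9. Add edge {7,9}. Now deg[7]=0, deg[9]=1.
Step 6: smallest deg-1 vertex = 9, p_6 = 5. Add edge {5,9}. Now deg[9]=0, deg[5]=1.
Step 7: smallest deg-1 vertex = 5, p_7 = 8. Add edge {5,8}. Now deg[5]=0, deg[8]=1.
Step 8: smallest deg-1 vertex = 8, p_8 = 3. Add edge {3,8}. Now deg[8]=0, deg[3]=1.
Step 9: smallest deg-1 vertex = 3, p_9 = 11. Add edge {3,11}. Now deg[3]=0, deg[11]=1.
Final: two remaining deg-1 vertices are 10, 11. Add edge {10,11}.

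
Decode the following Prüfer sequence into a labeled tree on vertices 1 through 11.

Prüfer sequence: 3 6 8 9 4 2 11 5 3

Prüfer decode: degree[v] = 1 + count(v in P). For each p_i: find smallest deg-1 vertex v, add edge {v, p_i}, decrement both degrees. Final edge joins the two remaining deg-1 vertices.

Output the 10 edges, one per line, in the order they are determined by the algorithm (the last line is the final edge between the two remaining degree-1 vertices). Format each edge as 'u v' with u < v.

Initial degrees: {1:1, 2:2, 3:3, 4:2, 5:2, 6:2, 7:1, 8:2, 9:2, 10:1, 11:2}
Step 1: smallest deg-1 vertex = 1, p_1 = 3. Add edge {1,3}. Now deg[1]=0, deg[3]=2.
Step 2: smallest deg-1 vertex = 7, p_2 = 6. Add edge {6,7}. Now deg[7]=0, deg[6]=1.
Step 3: smallest deg-1 vertex = 6, p_3 = 8. Add edge {6,8}. Now deg[6]=0, deg[8]=1.
Step 4: smallest deg-1 vertex = 8, p_4 = 9. Add edge {8,9}. Now deg[8]=0, deg[9]=1.
Step 5: smallest deg-1 vertex = 9, p_5 = 4. Add edge {4,9}. Now deg[9]=0, deg[4]=1.
Step 6: smallest deg-1 vertex = 4, p_6 = 2. Add edge {2,4}. Now deg[4]=0, deg[2]=1.
Step 7: smallest deg-1 vertex = 2, p_7 = 11. Add edge {2,11}. Now deg[2]=0, deg[11]=1.
Step 8: smallest deg-1 vertex = 10, p_8 = 5. Add edge {5,10}. Now deg[10]=0, deg[5]=1.
Step 9: smallest deg-1 vertex = 5, p_9 = 3. Add edge {3,5}. Now deg[5]=0, deg[3]=1.
Final: two remaining deg-1 vertices are 3, 11. Add edge {3,11}.

Answer: 1 3
6 7
6 8
8 9
4 9
2 4
2 11
5 10
3 5
3 11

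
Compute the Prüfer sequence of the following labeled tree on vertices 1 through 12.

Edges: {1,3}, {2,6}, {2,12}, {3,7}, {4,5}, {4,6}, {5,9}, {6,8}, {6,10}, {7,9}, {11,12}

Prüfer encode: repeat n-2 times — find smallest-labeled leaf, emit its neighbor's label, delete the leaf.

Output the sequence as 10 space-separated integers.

Answer: 3 7 9 6 5 4 6 6 2 12

Derivation:
Step 1: leaves = {1,8,10,11}. Remove smallest leaf 1, emit neighbor 3.
Step 2: leaves = {3,8,10,11}. Remove smallest leaf 3, emit neighbor 7.
Step 3: leaves = {7,8,10,11}. Remove smallest leaf 7, emit neighbor 9.
Step 4: leaves = {8,9,10,11}. Remove smallest leaf 8, emit neighbor 6.
Step 5: leaves = {9,10,11}. Remove smallest leaf 9, emit neighbor 5.
Step 6: leaves = {5,10,11}. Remove smallest leaf 5, emit neighbor 4.
Step 7: leaves = {4,10,11}. Remove smallest leaf 4, emit neighbor 6.
Step 8: leaves = {10,11}. Remove smallest leaf 10, emit neighbor 6.
Step 9: leaves = {6,11}. Remove smallest leaf 6, emit neighbor 2.
Step 10: leaves = {2,11}. Remove smallest leaf 2, emit neighbor 12.
Done: 2 vertices remain (11, 12). Sequence = [3 7 9 6 5 4 6 6 2 12]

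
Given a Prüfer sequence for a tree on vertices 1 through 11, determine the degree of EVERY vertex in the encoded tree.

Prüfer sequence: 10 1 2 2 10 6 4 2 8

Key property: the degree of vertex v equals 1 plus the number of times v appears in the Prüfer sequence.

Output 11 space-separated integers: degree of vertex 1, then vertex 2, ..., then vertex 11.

p_1 = 10: count[10] becomes 1
p_2 = 1: count[1] becomes 1
p_3 = 2: count[2] becomes 1
p_4 = 2: count[2] becomes 2
p_5 = 10: count[10] becomes 2
p_6 = 6: count[6] becomes 1
p_7 = 4: count[4] becomes 1
p_8 = 2: count[2] becomes 3
p_9 = 8: count[8] becomes 1
Degrees (1 + count): deg[1]=1+1=2, deg[2]=1+3=4, deg[3]=1+0=1, deg[4]=1+1=2, deg[5]=1+0=1, deg[6]=1+1=2, deg[7]=1+0=1, deg[8]=1+1=2, deg[9]=1+0=1, deg[10]=1+2=3, deg[11]=1+0=1

Answer: 2 4 1 2 1 2 1 2 1 3 1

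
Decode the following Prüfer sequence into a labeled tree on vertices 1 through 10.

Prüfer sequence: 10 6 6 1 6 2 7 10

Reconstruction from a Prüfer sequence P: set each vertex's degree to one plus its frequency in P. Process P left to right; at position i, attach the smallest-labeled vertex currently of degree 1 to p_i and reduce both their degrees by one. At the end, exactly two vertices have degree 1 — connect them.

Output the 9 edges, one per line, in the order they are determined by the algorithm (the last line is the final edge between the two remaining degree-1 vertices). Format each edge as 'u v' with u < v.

Answer: 3 10
4 6
5 6
1 8
1 6
2 6
2 7
7 10
9 10

Derivation:
Initial degrees: {1:2, 2:2, 3:1, 4:1, 5:1, 6:4, 7:2, 8:1, 9:1, 10:3}
Step 1: smallest deg-1 vertex = 3, p_1 = 10. Add edge {3,10}. Now deg[3]=0, deg[10]=2.
Step 2: smallest deg-1 vertex = 4, p_2 = 6. Add edge {4,6}. Now deg[4]=0, deg[6]=3.
Step 3: smallest deg-1 vertex = 5, p_3 = 6. Add edge {5,6}. Now deg[5]=0, deg[6]=2.
Step 4: smallest deg-1 vertex = 8, p_4 = 1. Add edge {1,8}. Now deg[8]=0, deg[1]=1.
Step 5: smallest deg-1 vertex = 1, p_5 = 6. Add edge {1,6}. Now deg[1]=0, deg[6]=1.
Step 6: smallest deg-1 vertex = 6, p_6 = 2. Add edge {2,6}. Now deg[6]=0, deg[2]=1.
Step 7: smallest deg-1 vertex = 2, p_7 = 7. Add edge {2,7}. Now deg[2]=0, deg[7]=1.
Step 8: smallest deg-1 vertex = 7, p_8 = 10. Add edge {7,10}. Now deg[7]=0, deg[10]=1.
Final: two remaining deg-1 vertices are 9, 10. Add edge {9,10}.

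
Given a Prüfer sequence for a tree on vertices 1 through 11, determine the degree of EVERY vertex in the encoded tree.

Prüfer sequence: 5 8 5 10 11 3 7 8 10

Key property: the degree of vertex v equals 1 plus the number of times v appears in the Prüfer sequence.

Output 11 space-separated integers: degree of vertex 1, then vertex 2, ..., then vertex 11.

Answer: 1 1 2 1 3 1 2 3 1 3 2

Derivation:
p_1 = 5: count[5] becomes 1
p_2 = 8: count[8] becomes 1
p_3 = 5: count[5] becomes 2
p_4 = 10: count[10] becomes 1
p_5 = 11: count[11] becomes 1
p_6 = 3: count[3] becomes 1
p_7 = 7: count[7] becomes 1
p_8 = 8: count[8] becomes 2
p_9 = 10: count[10] becomes 2
Degrees (1 + count): deg[1]=1+0=1, deg[2]=1+0=1, deg[3]=1+1=2, deg[4]=1+0=1, deg[5]=1+2=3, deg[6]=1+0=1, deg[7]=1+1=2, deg[8]=1+2=3, deg[9]=1+0=1, deg[10]=1+2=3, deg[11]=1+1=2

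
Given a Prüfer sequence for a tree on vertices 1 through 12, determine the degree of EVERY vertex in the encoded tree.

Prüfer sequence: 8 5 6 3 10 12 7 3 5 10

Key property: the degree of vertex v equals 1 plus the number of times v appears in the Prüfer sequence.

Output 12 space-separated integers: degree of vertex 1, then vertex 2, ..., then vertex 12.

Answer: 1 1 3 1 3 2 2 2 1 3 1 2

Derivation:
p_1 = 8: count[8] becomes 1
p_2 = 5: count[5] becomes 1
p_3 = 6: count[6] becomes 1
p_4 = 3: count[3] becomes 1
p_5 = 10: count[10] becomes 1
p_6 = 12: count[12] becomes 1
p_7 = 7: count[7] becomes 1
p_8 = 3: count[3] becomes 2
p_9 = 5: count[5] becomes 2
p_10 = 10: count[10] becomes 2
Degrees (1 + count): deg[1]=1+0=1, deg[2]=1+0=1, deg[3]=1+2=3, deg[4]=1+0=1, deg[5]=1+2=3, deg[6]=1+1=2, deg[7]=1+1=2, deg[8]=1+1=2, deg[9]=1+0=1, deg[10]=1+2=3, deg[11]=1+0=1, deg[12]=1+1=2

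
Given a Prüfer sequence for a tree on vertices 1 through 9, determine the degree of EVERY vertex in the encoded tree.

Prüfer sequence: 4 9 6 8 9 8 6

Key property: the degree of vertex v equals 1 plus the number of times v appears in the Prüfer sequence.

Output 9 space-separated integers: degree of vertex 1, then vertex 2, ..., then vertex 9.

p_1 = 4: count[4] becomes 1
p_2 = 9: count[9] becomes 1
p_3 = 6: count[6] becomes 1
p_4 = 8: count[8] becomes 1
p_5 = 9: count[9] becomes 2
p_6 = 8: count[8] becomes 2
p_7 = 6: count[6] becomes 2
Degrees (1 + count): deg[1]=1+0=1, deg[2]=1+0=1, deg[3]=1+0=1, deg[4]=1+1=2, deg[5]=1+0=1, deg[6]=1+2=3, deg[7]=1+0=1, deg[8]=1+2=3, deg[9]=1+2=3

Answer: 1 1 1 2 1 3 1 3 3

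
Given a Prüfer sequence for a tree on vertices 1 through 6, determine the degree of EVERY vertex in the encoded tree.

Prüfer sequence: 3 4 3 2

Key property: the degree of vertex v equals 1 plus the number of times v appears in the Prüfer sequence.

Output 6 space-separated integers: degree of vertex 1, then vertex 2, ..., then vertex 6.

p_1 = 3: count[3] becomes 1
p_2 = 4: count[4] becomes 1
p_3 = 3: count[3] becomes 2
p_4 = 2: count[2] becomes 1
Degrees (1 + count): deg[1]=1+0=1, deg[2]=1+1=2, deg[3]=1+2=3, deg[4]=1+1=2, deg[5]=1+0=1, deg[6]=1+0=1

Answer: 1 2 3 2 1 1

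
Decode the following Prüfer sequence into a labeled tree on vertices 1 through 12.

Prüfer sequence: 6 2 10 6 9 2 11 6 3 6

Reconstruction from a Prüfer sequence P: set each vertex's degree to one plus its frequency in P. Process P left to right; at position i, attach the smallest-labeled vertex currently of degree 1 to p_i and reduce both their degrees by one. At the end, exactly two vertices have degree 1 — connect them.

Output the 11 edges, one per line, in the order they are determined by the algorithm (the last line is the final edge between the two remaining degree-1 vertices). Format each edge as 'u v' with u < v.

Initial degrees: {1:1, 2:3, 3:2, 4:1, 5:1, 6:5, 7:1, 8:1, 9:2, 10:2, 11:2, 12:1}
Step 1: smallest deg-1 vertex = 1, p_1 = 6. Add edge {1,6}. Now deg[1]=0, deg[6]=4.
Step 2: smallest deg-1 vertex = 4, p_2 = 2. Add edge {2,4}. Now deg[4]=0, deg[2]=2.
Step 3: smallest deg-1 vertex = 5, p_3 = 10. Add edge {5,10}. Now deg[5]=0, deg[10]=1.
Step 4: smallest deg-1 vertex = 7, p_4 = 6. Add edge {6,7}. Now deg[7]=0, deg[6]=3.
Step 5: smallest deg-1 vertex = 8, p_5 = 9. Add edge {8,9}. Now deg[8]=0, deg[9]=1.
Step 6: smallest deg-1 vertex = 9, p_6 = 2. Add edge {2,9}. Now deg[9]=0, deg[2]=1.
Step 7: smallest deg-1 vertex = 2, p_7 = 11. Add edge {2,11}. Now deg[2]=0, deg[11]=1.
Step 8: smallest deg-1 vertex = 10, p_8 = 6. Add edge {6,10}. Now deg[10]=0, deg[6]=2.
Step 9: smallest deg-1 vertex = 11, p_9 = 3. Add edge {3,11}. Now deg[11]=0, deg[3]=1.
Step 10: smallest deg-1 vertex = 3, p_10 = 6. Add edge {3,6}. Now deg[3]=0, deg[6]=1.
Final: two remaining deg-1 vertices are 6, 12. Add edge {6,12}.

Answer: 1 6
2 4
5 10
6 7
8 9
2 9
2 11
6 10
3 11
3 6
6 12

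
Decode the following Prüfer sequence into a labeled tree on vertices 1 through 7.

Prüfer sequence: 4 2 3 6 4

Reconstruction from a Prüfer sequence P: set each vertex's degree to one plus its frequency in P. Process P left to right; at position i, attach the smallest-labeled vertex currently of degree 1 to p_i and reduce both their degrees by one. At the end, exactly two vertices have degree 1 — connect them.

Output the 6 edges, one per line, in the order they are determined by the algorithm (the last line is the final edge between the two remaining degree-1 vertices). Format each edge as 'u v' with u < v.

Initial degrees: {1:1, 2:2, 3:2, 4:3, 5:1, 6:2, 7:1}
Step 1: smallest deg-1 vertex = 1, p_1 = 4. Add edge {1,4}. Now deg[1]=0, deg[4]=2.
Step 2: smallest deg-1 vertex = 5, p_2 = 2. Add edge {2,5}. Now deg[5]=0, deg[2]=1.
Step 3: smallest deg-1 vertex = 2, p_3 = 3. Add edge {2,3}. Now deg[2]=0, deg[3]=1.
Step 4: smallest deg-1 vertex = 3, p_4 = 6. Add edge {3,6}. Now deg[3]=0, deg[6]=1.
Step 5: smallest deg-1 vertex = 6, p_5 = 4. Add edge {4,6}. Now deg[6]=0, deg[4]=1.
Final: two remaining deg-1 vertices are 4, 7. Add edge {4,7}.

Answer: 1 4
2 5
2 3
3 6
4 6
4 7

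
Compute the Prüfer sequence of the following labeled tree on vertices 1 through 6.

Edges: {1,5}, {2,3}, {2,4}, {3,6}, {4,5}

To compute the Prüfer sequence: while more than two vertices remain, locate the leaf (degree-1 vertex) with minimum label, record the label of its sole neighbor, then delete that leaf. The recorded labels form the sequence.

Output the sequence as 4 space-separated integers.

Step 1: leaves = {1,6}. Remove smallest leaf 1, emit neighbor 5.
Step 2: leaves = {5,6}. Remove smallest leaf 5, emit neighbor 4.
Step 3: leaves = {4,6}. Remove smallest leaf 4, emit neighbor 2.
Step 4: leaves = {2,6}. Remove smallest leaf 2, emit neighbor 3.
Done: 2 vertices remain (3, 6). Sequence = [5 4 2 3]

Answer: 5 4 2 3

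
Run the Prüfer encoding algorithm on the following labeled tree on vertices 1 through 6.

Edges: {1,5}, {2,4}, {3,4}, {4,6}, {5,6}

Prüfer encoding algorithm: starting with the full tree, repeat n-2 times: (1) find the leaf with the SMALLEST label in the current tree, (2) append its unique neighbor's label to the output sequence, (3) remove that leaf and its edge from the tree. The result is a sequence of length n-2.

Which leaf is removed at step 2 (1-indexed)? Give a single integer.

Answer: 2

Derivation:
Step 1: current leaves = {1,2,3}. Remove leaf 1 (neighbor: 5).
Step 2: current leaves = {2,3,5}. Remove leaf 2 (neighbor: 4).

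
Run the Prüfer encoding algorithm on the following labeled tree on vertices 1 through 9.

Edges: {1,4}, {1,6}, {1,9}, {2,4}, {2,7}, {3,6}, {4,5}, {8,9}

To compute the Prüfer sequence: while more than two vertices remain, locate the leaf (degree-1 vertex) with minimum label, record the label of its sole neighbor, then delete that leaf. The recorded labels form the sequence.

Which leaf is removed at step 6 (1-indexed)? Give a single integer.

Answer: 4

Derivation:
Step 1: current leaves = {3,5,7,8}. Remove leaf 3 (neighbor: 6).
Step 2: current leaves = {5,6,7,8}. Remove leaf 5 (neighbor: 4).
Step 3: current leaves = {6,7,8}. Remove leaf 6 (neighbor: 1).
Step 4: current leaves = {7,8}. Remove leaf 7 (neighbor: 2).
Step 5: current leaves = {2,8}. Remove leaf 2 (neighbor: 4).
Step 6: current leaves = {4,8}. Remove leaf 4 (neighbor: 1).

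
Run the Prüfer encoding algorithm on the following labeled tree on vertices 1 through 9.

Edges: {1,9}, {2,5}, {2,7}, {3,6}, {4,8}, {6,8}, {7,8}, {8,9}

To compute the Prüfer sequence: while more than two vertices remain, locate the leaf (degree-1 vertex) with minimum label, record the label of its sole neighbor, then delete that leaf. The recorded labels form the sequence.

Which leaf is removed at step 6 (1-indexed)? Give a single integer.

Answer: 6

Derivation:
Step 1: current leaves = {1,3,4,5}. Remove leaf 1 (neighbor: 9).
Step 2: current leaves = {3,4,5,9}. Remove leaf 3 (neighbor: 6).
Step 3: current leaves = {4,5,6,9}. Remove leaf 4 (neighbor: 8).
Step 4: current leaves = {5,6,9}. Remove leaf 5 (neighbor: 2).
Step 5: current leaves = {2,6,9}. Remove leaf 2 (neighbor: 7).
Step 6: current leaves = {6,7,9}. Remove leaf 6 (neighbor: 8).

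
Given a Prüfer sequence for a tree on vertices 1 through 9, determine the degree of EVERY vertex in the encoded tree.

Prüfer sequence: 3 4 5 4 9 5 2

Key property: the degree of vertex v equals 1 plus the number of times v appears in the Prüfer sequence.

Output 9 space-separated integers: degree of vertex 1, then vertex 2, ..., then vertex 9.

p_1 = 3: count[3] becomes 1
p_2 = 4: count[4] becomes 1
p_3 = 5: count[5] becomes 1
p_4 = 4: count[4] becomes 2
p_5 = 9: count[9] becomes 1
p_6 = 5: count[5] becomes 2
p_7 = 2: count[2] becomes 1
Degrees (1 + count): deg[1]=1+0=1, deg[2]=1+1=2, deg[3]=1+1=2, deg[4]=1+2=3, deg[5]=1+2=3, deg[6]=1+0=1, deg[7]=1+0=1, deg[8]=1+0=1, deg[9]=1+1=2

Answer: 1 2 2 3 3 1 1 1 2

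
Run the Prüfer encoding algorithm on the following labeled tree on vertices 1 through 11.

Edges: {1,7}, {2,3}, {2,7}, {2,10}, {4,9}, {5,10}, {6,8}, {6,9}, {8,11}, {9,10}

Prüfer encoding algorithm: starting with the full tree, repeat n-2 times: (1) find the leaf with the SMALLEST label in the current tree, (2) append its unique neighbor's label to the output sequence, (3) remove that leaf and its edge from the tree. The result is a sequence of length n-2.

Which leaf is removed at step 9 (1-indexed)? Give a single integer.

Step 1: current leaves = {1,3,4,5,11}. Remove leaf 1 (neighbor: 7).
Step 2: current leaves = {3,4,5,7,11}. Remove leaf 3 (neighbor: 2).
Step 3: current leaves = {4,5,7,11}. Remove leaf 4 (neighbor: 9).
Step 4: current leaves = {5,7,11}. Remove leaf 5 (neighbor: 10).
Step 5: current leaves = {7,11}. Remove leaf 7 (neighbor: 2).
Step 6: current leaves = {2,11}. Remove leaf 2 (neighbor: 10).
Step 7: current leaves = {10,11}. Remove leaf 10 (neighbor: 9).
Step 8: current leaves = {9,11}. Remove leaf 9 (neighbor: 6).
Step 9: current leaves = {6,11}. Remove leaf 6 (neighbor: 8).

Answer: 6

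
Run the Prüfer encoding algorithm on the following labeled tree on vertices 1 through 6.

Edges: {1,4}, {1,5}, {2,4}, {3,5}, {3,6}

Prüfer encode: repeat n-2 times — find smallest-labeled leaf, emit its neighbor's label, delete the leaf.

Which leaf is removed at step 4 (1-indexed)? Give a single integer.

Step 1: current leaves = {2,6}. Remove leaf 2 (neighbor: 4).
Step 2: current leaves = {4,6}. Remove leaf 4 (neighbor: 1).
Step 3: current leaves = {1,6}. Remove leaf 1 (neighbor: 5).
Step 4: current leaves = {5,6}. Remove leaf 5 (neighbor: 3).

Answer: 5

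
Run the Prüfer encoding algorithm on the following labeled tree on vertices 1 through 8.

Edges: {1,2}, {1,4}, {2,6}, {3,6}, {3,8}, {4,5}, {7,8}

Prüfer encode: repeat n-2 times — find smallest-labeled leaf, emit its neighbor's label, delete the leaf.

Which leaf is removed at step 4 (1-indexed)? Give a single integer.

Answer: 2

Derivation:
Step 1: current leaves = {5,7}. Remove leaf 5 (neighbor: 4).
Step 2: current leaves = {4,7}. Remove leaf 4 (neighbor: 1).
Step 3: current leaves = {1,7}. Remove leaf 1 (neighbor: 2).
Step 4: current leaves = {2,7}. Remove leaf 2 (neighbor: 6).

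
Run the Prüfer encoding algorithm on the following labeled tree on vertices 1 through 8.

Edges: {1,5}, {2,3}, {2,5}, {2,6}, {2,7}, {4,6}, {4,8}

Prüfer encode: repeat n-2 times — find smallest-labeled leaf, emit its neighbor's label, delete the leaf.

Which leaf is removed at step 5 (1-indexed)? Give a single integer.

Answer: 2

Derivation:
Step 1: current leaves = {1,3,7,8}. Remove leaf 1 (neighbor: 5).
Step 2: current leaves = {3,5,7,8}. Remove leaf 3 (neighbor: 2).
Step 3: current leaves = {5,7,8}. Remove leaf 5 (neighbor: 2).
Step 4: current leaves = {7,8}. Remove leaf 7 (neighbor: 2).
Step 5: current leaves = {2,8}. Remove leaf 2 (neighbor: 6).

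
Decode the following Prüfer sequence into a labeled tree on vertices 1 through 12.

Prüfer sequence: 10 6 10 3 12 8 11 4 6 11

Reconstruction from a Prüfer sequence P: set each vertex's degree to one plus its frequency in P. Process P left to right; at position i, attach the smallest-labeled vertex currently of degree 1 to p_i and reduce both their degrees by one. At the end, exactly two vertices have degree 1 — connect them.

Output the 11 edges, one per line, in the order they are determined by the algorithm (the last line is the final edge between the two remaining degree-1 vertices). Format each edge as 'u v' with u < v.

Initial degrees: {1:1, 2:1, 3:2, 4:2, 5:1, 6:3, 7:1, 8:2, 9:1, 10:3, 11:3, 12:2}
Step 1: smallest deg-1 vertex = 1, p_1 = 10. Add edge {1,10}. Now deg[1]=0, deg[10]=2.
Step 2: smallest deg-1 vertex = 2, p_2 = 6. Add edge {2,6}. Now deg[2]=0, deg[6]=2.
Step 3: smallest deg-1 vertex = 5, p_3 = 10. Add edge {5,10}. Now deg[5]=0, deg[10]=1.
Step 4: smallest deg-1 vertex = 7, p_4 = 3. Add edge {3,7}. Now deg[7]=0, deg[3]=1.
Step 5: smallest deg-1 vertex = 3, p_5 = 12. Add edge {3,12}. Now deg[3]=0, deg[12]=1.
Step 6: smallest deg-1 vertex = 9, p_6 = 8. Add edge {8,9}. Now deg[9]=0, deg[8]=1.
Step 7: smallest deg-1 vertex = 8, p_7 = 11. Add edge {8,11}. Now deg[8]=0, deg[11]=2.
Step 8: smallest deg-1 vertex = 10, p_8 = 4. Add edge {4,10}. Now deg[10]=0, deg[4]=1.
Step 9: smallest deg-1 vertex = 4, p_9 = 6. Add edge {4,6}. Now deg[4]=0, deg[6]=1.
Step 10: smallest deg-1 vertex = 6, p_10 = 11. Add edge {6,11}. Now deg[6]=0, deg[11]=1.
Final: two remaining deg-1 vertices are 11, 12. Add edge {11,12}.

Answer: 1 10
2 6
5 10
3 7
3 12
8 9
8 11
4 10
4 6
6 11
11 12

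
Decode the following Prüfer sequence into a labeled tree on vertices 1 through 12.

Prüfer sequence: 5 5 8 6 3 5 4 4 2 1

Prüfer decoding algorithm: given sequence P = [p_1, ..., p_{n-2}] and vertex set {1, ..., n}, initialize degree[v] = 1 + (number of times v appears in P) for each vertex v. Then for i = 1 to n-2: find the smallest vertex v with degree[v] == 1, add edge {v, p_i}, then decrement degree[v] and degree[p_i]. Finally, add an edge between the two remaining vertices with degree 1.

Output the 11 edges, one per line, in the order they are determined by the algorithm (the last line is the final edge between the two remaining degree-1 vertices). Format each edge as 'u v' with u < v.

Initial degrees: {1:2, 2:2, 3:2, 4:3, 5:4, 6:2, 7:1, 8:2, 9:1, 10:1, 11:1, 12:1}
Step 1: smallest deg-1 vertex = 7, p_1 = 5. Add edge {5,7}. Now deg[7]=0, deg[5]=3.
Step 2: smallest deg-1 vertex = 9, p_2 = 5. Add edge {5,9}. Now deg[9]=0, deg[5]=2.
Step 3: smallest deg-1 vertex = 10, p_3 = 8. Add edge {8,10}. Now deg[10]=0, deg[8]=1.
Step 4: smallest deg-1 vertex = 8, p_4 = 6. Add edge {6,8}. Now deg[8]=0, deg[6]=1.
Step 5: smallest deg-1 vertex = 6, p_5 = 3. Add edge {3,6}. Now deg[6]=0, deg[3]=1.
Step 6: smallest deg-1 vertex = 3, p_6 = 5. Add edge {3,5}. Now deg[3]=0, deg[5]=1.
Step 7: smallest deg-1 vertex = 5, p_7 = 4. Add edge {4,5}. Now deg[5]=0, deg[4]=2.
Step 8: smallest deg-1 vertex = 11, p_8 = 4. Add edge {4,11}. Now deg[11]=0, deg[4]=1.
Step 9: smallest deg-1 vertex = 4, p_9 = 2. Add edge {2,4}. Now deg[4]=0, deg[2]=1.
Step 10: smallest deg-1 vertex = 2, p_10 = 1. Add edge {1,2}. Now deg[2]=0, deg[1]=1.
Final: two remaining deg-1 vertices are 1, 12. Add edge {1,12}.

Answer: 5 7
5 9
8 10
6 8
3 6
3 5
4 5
4 11
2 4
1 2
1 12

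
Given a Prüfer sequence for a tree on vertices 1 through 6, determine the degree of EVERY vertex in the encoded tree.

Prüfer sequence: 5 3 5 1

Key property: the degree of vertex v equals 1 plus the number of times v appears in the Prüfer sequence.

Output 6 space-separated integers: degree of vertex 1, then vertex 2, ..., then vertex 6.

Answer: 2 1 2 1 3 1

Derivation:
p_1 = 5: count[5] becomes 1
p_2 = 3: count[3] becomes 1
p_3 = 5: count[5] becomes 2
p_4 = 1: count[1] becomes 1
Degrees (1 + count): deg[1]=1+1=2, deg[2]=1+0=1, deg[3]=1+1=2, deg[4]=1+0=1, deg[5]=1+2=3, deg[6]=1+0=1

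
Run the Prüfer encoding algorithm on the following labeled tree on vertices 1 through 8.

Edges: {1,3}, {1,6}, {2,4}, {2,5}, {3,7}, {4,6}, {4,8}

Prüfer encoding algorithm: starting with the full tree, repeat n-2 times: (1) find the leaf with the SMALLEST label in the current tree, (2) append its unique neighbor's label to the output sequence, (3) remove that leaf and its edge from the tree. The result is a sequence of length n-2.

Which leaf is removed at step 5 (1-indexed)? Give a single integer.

Answer: 1

Derivation:
Step 1: current leaves = {5,7,8}. Remove leaf 5 (neighbor: 2).
Step 2: current leaves = {2,7,8}. Remove leaf 2 (neighbor: 4).
Step 3: current leaves = {7,8}. Remove leaf 7 (neighbor: 3).
Step 4: current leaves = {3,8}. Remove leaf 3 (neighbor: 1).
Step 5: current leaves = {1,8}. Remove leaf 1 (neighbor: 6).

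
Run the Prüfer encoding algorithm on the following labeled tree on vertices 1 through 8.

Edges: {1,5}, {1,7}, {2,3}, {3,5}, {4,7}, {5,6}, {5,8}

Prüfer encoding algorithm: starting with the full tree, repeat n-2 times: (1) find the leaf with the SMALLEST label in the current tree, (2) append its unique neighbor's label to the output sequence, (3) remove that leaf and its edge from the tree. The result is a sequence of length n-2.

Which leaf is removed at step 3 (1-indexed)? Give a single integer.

Step 1: current leaves = {2,4,6,8}. Remove leaf 2 (neighbor: 3).
Step 2: current leaves = {3,4,6,8}. Remove leaf 3 (neighbor: 5).
Step 3: current leaves = {4,6,8}. Remove leaf 4 (neighbor: 7).

Answer: 4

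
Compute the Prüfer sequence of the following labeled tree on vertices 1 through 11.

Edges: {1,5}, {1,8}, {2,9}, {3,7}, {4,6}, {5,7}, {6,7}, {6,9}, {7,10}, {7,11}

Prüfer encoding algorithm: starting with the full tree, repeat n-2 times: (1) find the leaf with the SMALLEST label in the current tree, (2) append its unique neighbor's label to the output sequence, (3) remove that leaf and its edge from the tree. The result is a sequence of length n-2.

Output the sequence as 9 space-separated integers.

Step 1: leaves = {2,3,4,8,10,11}. Remove smallest leaf 2, emit neighbor 9.
Step 2: leaves = {3,4,8,9,10,11}. Remove smallest leaf 3, emit neighbor 7.
Step 3: leaves = {4,8,9,10,11}. Remove smallest leaf 4, emit neighbor 6.
Step 4: leaves = {8,9,10,11}. Remove smallest leaf 8, emit neighbor 1.
Step 5: leaves = {1,9,10,11}. Remove smallest leaf 1, emit neighbor 5.
Step 6: leaves = {5,9,10,11}. Remove smallest leaf 5, emit neighbor 7.
Step 7: leaves = {9,10,11}. Remove smallest leaf 9, emit neighbor 6.
Step 8: leaves = {6,10,11}. Remove smallest leaf 6, emit neighbor 7.
Step 9: leaves = {10,11}. Remove smallest leaf 10, emit neighbor 7.
Done: 2 vertices remain (7, 11). Sequence = [9 7 6 1 5 7 6 7 7]

Answer: 9 7 6 1 5 7 6 7 7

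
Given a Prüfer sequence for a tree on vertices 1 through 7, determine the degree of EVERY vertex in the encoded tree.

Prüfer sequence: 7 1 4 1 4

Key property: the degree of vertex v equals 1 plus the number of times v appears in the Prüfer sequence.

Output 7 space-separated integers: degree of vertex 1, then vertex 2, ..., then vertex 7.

p_1 = 7: count[7] becomes 1
p_2 = 1: count[1] becomes 1
p_3 = 4: count[4] becomes 1
p_4 = 1: count[1] becomes 2
p_5 = 4: count[4] becomes 2
Degrees (1 + count): deg[1]=1+2=3, deg[2]=1+0=1, deg[3]=1+0=1, deg[4]=1+2=3, deg[5]=1+0=1, deg[6]=1+0=1, deg[7]=1+1=2

Answer: 3 1 1 3 1 1 2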